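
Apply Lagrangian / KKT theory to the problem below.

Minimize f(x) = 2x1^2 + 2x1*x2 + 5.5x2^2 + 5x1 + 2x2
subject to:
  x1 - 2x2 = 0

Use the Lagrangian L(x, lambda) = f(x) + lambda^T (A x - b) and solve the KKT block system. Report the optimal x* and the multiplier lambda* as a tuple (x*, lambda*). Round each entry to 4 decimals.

Form the Lagrangian:
  L(x, lambda) = (1/2) x^T Q x + c^T x + lambda^T (A x - b)
Stationarity (grad_x L = 0): Q x + c + A^T lambda = 0.
Primal feasibility: A x = b.

This gives the KKT block system:
  [ Q   A^T ] [ x     ]   [-c ]
  [ A    0  ] [ lambda ] = [ b ]

Solving the linear system:
  x*      = (-0.6857, -0.3429)
  lambda* = (-1.5714)
  f(x*)   = -2.0571

x* = (-0.6857, -0.3429), lambda* = (-1.5714)


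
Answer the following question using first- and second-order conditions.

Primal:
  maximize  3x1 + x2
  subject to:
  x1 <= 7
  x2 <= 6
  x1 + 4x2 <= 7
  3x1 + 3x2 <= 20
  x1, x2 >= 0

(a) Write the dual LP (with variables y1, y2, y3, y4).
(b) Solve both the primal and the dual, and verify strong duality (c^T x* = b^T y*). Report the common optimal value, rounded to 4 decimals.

The standard primal-dual pair for 'max c^T x s.t. A x <= b, x >= 0' is:
  Dual:  min b^T y  s.t.  A^T y >= c,  y >= 0.

So the dual LP is:
  minimize  7y1 + 6y2 + 7y3 + 20y4
  subject to:
    y1 + y3 + 3y4 >= 3
    y2 + 4y3 + 3y4 >= 1
    y1, y2, y3, y4 >= 0

Solving the primal: x* = (6.6667, 0).
  primal value c^T x* = 20.
Solving the dual: y* = (0, 0, 0, 1).
  dual value b^T y* = 20.
Strong duality: c^T x* = b^T y*. Confirmed.

20


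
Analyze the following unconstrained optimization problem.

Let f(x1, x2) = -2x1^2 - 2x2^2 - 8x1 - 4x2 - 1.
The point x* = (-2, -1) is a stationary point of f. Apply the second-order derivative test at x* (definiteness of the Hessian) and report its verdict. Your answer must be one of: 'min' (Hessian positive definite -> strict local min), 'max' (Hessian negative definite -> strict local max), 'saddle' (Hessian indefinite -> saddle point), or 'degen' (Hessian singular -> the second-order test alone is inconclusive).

Compute the Hessian H = grad^2 f:
  H = [[-4, 0], [0, -4]]
Verify stationarity: grad f(x*) = H x* + g = (0, 0).
Eigenvalues of H: -4, -4.
Both eigenvalues < 0, so H is negative definite -> x* is a strict local max.

max


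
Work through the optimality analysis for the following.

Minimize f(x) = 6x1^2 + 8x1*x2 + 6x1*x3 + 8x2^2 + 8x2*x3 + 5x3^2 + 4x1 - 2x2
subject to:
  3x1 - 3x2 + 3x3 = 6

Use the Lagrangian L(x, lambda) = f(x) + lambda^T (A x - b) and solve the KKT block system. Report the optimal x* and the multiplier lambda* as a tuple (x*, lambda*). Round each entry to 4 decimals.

Form the Lagrangian:
  L(x, lambda) = (1/2) x^T Q x + c^T x + lambda^T (A x - b)
Stationarity (grad_x L = 0): Q x + c + A^T lambda = 0.
Primal feasibility: A x = b.

This gives the KKT block system:
  [ Q   A^T ] [ x     ]   [-c ]
  [ A    0  ] [ lambda ] = [ b ]

Solving the linear system:
  x*      = (0.0792, -0.802, 1.1188)
  lambda* = (-1.7492)
  f(x*)   = 6.2079

x* = (0.0792, -0.802, 1.1188), lambda* = (-1.7492)


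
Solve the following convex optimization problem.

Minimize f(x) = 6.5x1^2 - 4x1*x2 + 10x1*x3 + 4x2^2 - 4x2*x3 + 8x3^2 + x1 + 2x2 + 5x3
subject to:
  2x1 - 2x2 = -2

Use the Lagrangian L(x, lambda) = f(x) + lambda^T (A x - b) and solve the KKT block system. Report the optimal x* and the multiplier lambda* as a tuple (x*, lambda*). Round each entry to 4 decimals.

Form the Lagrangian:
  L(x, lambda) = (1/2) x^T Q x + c^T x + lambda^T (A x - b)
Stationarity (grad_x L = 0): Q x + c + A^T lambda = 0.
Primal feasibility: A x = b.

This gives the KKT block system:
  [ Q   A^T ] [ x     ]   [-c ]
  [ A    0  ] [ lambda ] = [ b ]

Solving the linear system:
  x*      = (-0.6163, 0.3837, 0.1686)
  lambda* = (3.4302)
  f(x*)   = 3.9273

x* = (-0.6163, 0.3837, 0.1686), lambda* = (3.4302)


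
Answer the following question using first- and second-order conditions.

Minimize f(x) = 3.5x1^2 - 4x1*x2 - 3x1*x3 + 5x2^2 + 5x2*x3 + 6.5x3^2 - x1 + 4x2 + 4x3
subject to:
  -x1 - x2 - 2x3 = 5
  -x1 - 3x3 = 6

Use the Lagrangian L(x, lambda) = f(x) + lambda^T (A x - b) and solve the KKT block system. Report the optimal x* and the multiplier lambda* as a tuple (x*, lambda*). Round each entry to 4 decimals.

Form the Lagrangian:
  L(x, lambda) = (1/2) x^T Q x + c^T x + lambda^T (A x - b)
Stationarity (grad_x L = 0): Q x + c + A^T lambda = 0.
Primal feasibility: A x = b.

This gives the KKT block system:
  [ Q   A^T ] [ x     ]   [-c ]
  [ A    0  ] [ lambda ] = [ b ]

Solving the linear system:
  x*      = (-1.5217, -0.4928, -1.4928)
  lambda* = (-2.3043, -2.8986)
  f(x*)   = 11.2464

x* = (-1.5217, -0.4928, -1.4928), lambda* = (-2.3043, -2.8986)


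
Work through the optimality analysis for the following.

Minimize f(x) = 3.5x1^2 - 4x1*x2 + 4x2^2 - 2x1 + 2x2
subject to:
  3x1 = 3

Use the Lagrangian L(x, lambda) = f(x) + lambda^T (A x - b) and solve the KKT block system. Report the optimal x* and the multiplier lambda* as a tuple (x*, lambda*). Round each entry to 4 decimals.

Form the Lagrangian:
  L(x, lambda) = (1/2) x^T Q x + c^T x + lambda^T (A x - b)
Stationarity (grad_x L = 0): Q x + c + A^T lambda = 0.
Primal feasibility: A x = b.

This gives the KKT block system:
  [ Q   A^T ] [ x     ]   [-c ]
  [ A    0  ] [ lambda ] = [ b ]

Solving the linear system:
  x*      = (1, 0.25)
  lambda* = (-1.3333)
  f(x*)   = 1.25

x* = (1, 0.25), lambda* = (-1.3333)


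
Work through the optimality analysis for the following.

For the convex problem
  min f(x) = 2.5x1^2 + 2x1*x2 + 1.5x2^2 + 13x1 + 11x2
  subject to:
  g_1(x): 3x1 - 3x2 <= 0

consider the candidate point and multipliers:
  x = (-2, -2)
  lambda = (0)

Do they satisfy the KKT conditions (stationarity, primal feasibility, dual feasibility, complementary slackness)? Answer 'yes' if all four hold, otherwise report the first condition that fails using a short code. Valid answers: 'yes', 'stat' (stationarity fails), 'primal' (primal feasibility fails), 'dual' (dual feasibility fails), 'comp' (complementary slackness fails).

Gradient of f: grad f(x) = Q x + c = (-1, 1)
Constraint values g_i(x) = a_i^T x - b_i:
  g_1((-2, -2)) = 0
Stationarity residual: grad f(x) + sum_i lambda_i a_i = (-1, 1)
  -> stationarity FAILS
Primal feasibility (all g_i <= 0): OK
Dual feasibility (all lambda_i >= 0): OK
Complementary slackness (lambda_i * g_i(x) = 0 for all i): OK

Verdict: the first failing condition is stationarity -> stat.

stat


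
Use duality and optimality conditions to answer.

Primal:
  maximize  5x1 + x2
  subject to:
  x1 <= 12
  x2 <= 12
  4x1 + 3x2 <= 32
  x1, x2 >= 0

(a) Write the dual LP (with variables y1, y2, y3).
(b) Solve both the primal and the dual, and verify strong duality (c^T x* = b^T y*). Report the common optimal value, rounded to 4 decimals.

The standard primal-dual pair for 'max c^T x s.t. A x <= b, x >= 0' is:
  Dual:  min b^T y  s.t.  A^T y >= c,  y >= 0.

So the dual LP is:
  minimize  12y1 + 12y2 + 32y3
  subject to:
    y1 + 4y3 >= 5
    y2 + 3y3 >= 1
    y1, y2, y3 >= 0

Solving the primal: x* = (8, 0).
  primal value c^T x* = 40.
Solving the dual: y* = (0, 0, 1.25).
  dual value b^T y* = 40.
Strong duality: c^T x* = b^T y*. Confirmed.

40


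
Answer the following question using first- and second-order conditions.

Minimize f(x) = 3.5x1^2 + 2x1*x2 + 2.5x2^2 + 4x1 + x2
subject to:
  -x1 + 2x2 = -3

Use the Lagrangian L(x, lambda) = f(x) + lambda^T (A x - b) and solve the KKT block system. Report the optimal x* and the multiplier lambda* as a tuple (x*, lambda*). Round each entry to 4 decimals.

Form the Lagrangian:
  L(x, lambda) = (1/2) x^T Q x + c^T x + lambda^T (A x - b)
Stationarity (grad_x L = 0): Q x + c + A^T lambda = 0.
Primal feasibility: A x = b.

This gives the KKT block system:
  [ Q   A^T ] [ x     ]   [-c ]
  [ A    0  ] [ lambda ] = [ b ]

Solving the linear system:
  x*      = (0.2195, -1.3902)
  lambda* = (2.7561)
  f(x*)   = 3.878

x* = (0.2195, -1.3902), lambda* = (2.7561)


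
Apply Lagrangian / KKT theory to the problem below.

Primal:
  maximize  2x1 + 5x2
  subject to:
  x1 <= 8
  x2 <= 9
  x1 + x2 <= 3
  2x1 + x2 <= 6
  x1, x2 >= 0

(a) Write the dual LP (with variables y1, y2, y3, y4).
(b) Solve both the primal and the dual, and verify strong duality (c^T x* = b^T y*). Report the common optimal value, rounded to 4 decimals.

The standard primal-dual pair for 'max c^T x s.t. A x <= b, x >= 0' is:
  Dual:  min b^T y  s.t.  A^T y >= c,  y >= 0.

So the dual LP is:
  minimize  8y1 + 9y2 + 3y3 + 6y4
  subject to:
    y1 + y3 + 2y4 >= 2
    y2 + y3 + y4 >= 5
    y1, y2, y3, y4 >= 0

Solving the primal: x* = (0, 3).
  primal value c^T x* = 15.
Solving the dual: y* = (0, 0, 5, 0).
  dual value b^T y* = 15.
Strong duality: c^T x* = b^T y*. Confirmed.

15


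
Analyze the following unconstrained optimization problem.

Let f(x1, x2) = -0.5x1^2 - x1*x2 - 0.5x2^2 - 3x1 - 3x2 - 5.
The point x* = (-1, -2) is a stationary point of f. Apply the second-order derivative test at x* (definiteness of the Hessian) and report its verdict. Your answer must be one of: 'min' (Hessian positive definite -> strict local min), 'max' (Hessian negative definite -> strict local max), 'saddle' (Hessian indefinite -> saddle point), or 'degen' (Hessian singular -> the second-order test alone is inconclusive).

Compute the Hessian H = grad^2 f:
  H = [[-1, -1], [-1, -1]]
Verify stationarity: grad f(x*) = H x* + g = (0, 0).
Eigenvalues of H: -2, 0.
H has a zero eigenvalue (singular; negative semidefinite but not definite), so H is neither positive definite, negative definite, nor indefinite. The second-order test alone is inconclusive -> degen.
(Indeed, f is constant along the null direction of H through x*, so x* is not a strict local extremum.)

degen


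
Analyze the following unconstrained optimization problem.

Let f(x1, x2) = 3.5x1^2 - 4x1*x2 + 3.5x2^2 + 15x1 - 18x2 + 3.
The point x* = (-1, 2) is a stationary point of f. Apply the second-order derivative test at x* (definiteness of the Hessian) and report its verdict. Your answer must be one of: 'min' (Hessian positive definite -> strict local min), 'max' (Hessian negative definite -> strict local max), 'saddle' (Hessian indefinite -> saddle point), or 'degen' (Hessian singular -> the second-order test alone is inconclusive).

Compute the Hessian H = grad^2 f:
  H = [[7, -4], [-4, 7]]
Verify stationarity: grad f(x*) = H x* + g = (0, 0).
Eigenvalues of H: 3, 11.
Both eigenvalues > 0, so H is positive definite -> x* is a strict local min.

min


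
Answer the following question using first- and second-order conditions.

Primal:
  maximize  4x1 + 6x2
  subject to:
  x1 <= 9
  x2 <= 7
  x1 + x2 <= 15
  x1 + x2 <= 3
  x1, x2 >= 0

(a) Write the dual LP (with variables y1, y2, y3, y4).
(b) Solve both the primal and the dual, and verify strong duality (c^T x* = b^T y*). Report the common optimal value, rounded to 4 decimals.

The standard primal-dual pair for 'max c^T x s.t. A x <= b, x >= 0' is:
  Dual:  min b^T y  s.t.  A^T y >= c,  y >= 0.

So the dual LP is:
  minimize  9y1 + 7y2 + 15y3 + 3y4
  subject to:
    y1 + y3 + y4 >= 4
    y2 + y3 + y4 >= 6
    y1, y2, y3, y4 >= 0

Solving the primal: x* = (0, 3).
  primal value c^T x* = 18.
Solving the dual: y* = (0, 0, 0, 6).
  dual value b^T y* = 18.
Strong duality: c^T x* = b^T y*. Confirmed.

18


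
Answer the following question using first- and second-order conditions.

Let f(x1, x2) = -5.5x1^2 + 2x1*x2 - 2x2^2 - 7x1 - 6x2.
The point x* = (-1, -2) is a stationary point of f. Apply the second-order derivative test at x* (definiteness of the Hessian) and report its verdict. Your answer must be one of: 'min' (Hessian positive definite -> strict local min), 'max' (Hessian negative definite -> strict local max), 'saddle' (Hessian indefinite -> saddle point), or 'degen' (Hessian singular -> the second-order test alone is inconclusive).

Compute the Hessian H = grad^2 f:
  H = [[-11, 2], [2, -4]]
Verify stationarity: grad f(x*) = H x* + g = (0, 0).
Eigenvalues of H: -11.5311, -3.4689.
Both eigenvalues < 0, so H is negative definite -> x* is a strict local max.

max


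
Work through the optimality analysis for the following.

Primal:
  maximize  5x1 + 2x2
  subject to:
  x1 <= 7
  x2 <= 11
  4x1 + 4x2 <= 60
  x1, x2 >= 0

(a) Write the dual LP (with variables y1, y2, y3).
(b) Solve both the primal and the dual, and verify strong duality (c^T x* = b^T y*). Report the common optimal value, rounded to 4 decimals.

The standard primal-dual pair for 'max c^T x s.t. A x <= b, x >= 0' is:
  Dual:  min b^T y  s.t.  A^T y >= c,  y >= 0.

So the dual LP is:
  minimize  7y1 + 11y2 + 60y3
  subject to:
    y1 + 4y3 >= 5
    y2 + 4y3 >= 2
    y1, y2, y3 >= 0

Solving the primal: x* = (7, 8).
  primal value c^T x* = 51.
Solving the dual: y* = (3, 0, 0.5).
  dual value b^T y* = 51.
Strong duality: c^T x* = b^T y*. Confirmed.

51


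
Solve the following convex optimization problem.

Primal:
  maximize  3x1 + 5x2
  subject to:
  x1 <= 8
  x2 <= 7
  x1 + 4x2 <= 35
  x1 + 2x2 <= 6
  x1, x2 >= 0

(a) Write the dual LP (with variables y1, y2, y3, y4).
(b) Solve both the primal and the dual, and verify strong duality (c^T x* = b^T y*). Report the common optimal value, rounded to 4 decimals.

The standard primal-dual pair for 'max c^T x s.t. A x <= b, x >= 0' is:
  Dual:  min b^T y  s.t.  A^T y >= c,  y >= 0.

So the dual LP is:
  minimize  8y1 + 7y2 + 35y3 + 6y4
  subject to:
    y1 + y3 + y4 >= 3
    y2 + 4y3 + 2y4 >= 5
    y1, y2, y3, y4 >= 0

Solving the primal: x* = (6, 0).
  primal value c^T x* = 18.
Solving the dual: y* = (0, 0, 0, 3).
  dual value b^T y* = 18.
Strong duality: c^T x* = b^T y*. Confirmed.

18


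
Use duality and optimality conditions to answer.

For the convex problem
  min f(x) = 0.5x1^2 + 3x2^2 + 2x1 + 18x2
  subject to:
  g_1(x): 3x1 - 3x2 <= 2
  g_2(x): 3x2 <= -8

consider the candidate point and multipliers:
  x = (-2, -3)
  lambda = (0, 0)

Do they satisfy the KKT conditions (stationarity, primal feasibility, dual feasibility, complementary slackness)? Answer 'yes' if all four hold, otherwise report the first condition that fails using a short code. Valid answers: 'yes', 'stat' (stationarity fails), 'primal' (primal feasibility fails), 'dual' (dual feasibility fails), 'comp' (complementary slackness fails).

Gradient of f: grad f(x) = Q x + c = (0, 0)
Constraint values g_i(x) = a_i^T x - b_i:
  g_1((-2, -3)) = 1
  g_2((-2, -3)) = -1
Stationarity residual: grad f(x) + sum_i lambda_i a_i = (0, 0)
  -> stationarity OK
Primal feasibility (all g_i <= 0): FAILS
Dual feasibility (all lambda_i >= 0): OK
Complementary slackness (lambda_i * g_i(x) = 0 for all i): OK

Verdict: the first failing condition is primal_feasibility -> primal.

primal


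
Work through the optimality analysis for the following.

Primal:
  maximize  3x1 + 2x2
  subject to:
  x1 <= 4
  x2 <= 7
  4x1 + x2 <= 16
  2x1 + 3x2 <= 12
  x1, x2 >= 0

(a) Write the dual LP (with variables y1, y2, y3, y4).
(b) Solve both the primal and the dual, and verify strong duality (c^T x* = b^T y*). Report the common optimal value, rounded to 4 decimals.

The standard primal-dual pair for 'max c^T x s.t. A x <= b, x >= 0' is:
  Dual:  min b^T y  s.t.  A^T y >= c,  y >= 0.

So the dual LP is:
  minimize  4y1 + 7y2 + 16y3 + 12y4
  subject to:
    y1 + 4y3 + 2y4 >= 3
    y2 + y3 + 3y4 >= 2
    y1, y2, y3, y4 >= 0

Solving the primal: x* = (3.6, 1.6).
  primal value c^T x* = 14.
Solving the dual: y* = (0, 0, 0.5, 0.5).
  dual value b^T y* = 14.
Strong duality: c^T x* = b^T y*. Confirmed.

14


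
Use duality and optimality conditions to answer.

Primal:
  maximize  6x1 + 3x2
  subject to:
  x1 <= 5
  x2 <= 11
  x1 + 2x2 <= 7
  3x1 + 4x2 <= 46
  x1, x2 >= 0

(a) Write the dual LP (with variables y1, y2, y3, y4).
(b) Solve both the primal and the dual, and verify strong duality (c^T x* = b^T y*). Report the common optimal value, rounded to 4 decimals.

The standard primal-dual pair for 'max c^T x s.t. A x <= b, x >= 0' is:
  Dual:  min b^T y  s.t.  A^T y >= c,  y >= 0.

So the dual LP is:
  minimize  5y1 + 11y2 + 7y3 + 46y4
  subject to:
    y1 + y3 + 3y4 >= 6
    y2 + 2y3 + 4y4 >= 3
    y1, y2, y3, y4 >= 0

Solving the primal: x* = (5, 1).
  primal value c^T x* = 33.
Solving the dual: y* = (4.5, 0, 1.5, 0).
  dual value b^T y* = 33.
Strong duality: c^T x* = b^T y*. Confirmed.

33


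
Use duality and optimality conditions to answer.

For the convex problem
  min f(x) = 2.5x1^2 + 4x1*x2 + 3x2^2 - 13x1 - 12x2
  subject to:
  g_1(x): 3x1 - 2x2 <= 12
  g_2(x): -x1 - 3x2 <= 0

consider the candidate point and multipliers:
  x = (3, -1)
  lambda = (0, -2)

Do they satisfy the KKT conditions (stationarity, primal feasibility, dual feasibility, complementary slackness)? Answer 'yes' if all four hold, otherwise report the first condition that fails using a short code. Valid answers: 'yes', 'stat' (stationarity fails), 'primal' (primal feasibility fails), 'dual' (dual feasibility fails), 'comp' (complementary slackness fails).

Gradient of f: grad f(x) = Q x + c = (-2, -6)
Constraint values g_i(x) = a_i^T x - b_i:
  g_1((3, -1)) = -1
  g_2((3, -1)) = 0
Stationarity residual: grad f(x) + sum_i lambda_i a_i = (0, 0)
  -> stationarity OK
Primal feasibility (all g_i <= 0): OK
Dual feasibility (all lambda_i >= 0): FAILS
Complementary slackness (lambda_i * g_i(x) = 0 for all i): OK

Verdict: the first failing condition is dual_feasibility -> dual.

dual


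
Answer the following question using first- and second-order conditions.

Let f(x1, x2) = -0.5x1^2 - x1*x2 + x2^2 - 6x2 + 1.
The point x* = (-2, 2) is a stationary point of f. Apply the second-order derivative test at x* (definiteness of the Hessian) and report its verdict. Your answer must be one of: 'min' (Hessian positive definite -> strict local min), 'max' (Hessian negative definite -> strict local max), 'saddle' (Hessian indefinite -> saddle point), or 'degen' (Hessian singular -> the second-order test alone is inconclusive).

Compute the Hessian H = grad^2 f:
  H = [[-1, -1], [-1, 2]]
Verify stationarity: grad f(x*) = H x* + g = (0, 0).
Eigenvalues of H: -1.3028, 2.3028.
Eigenvalues have mixed signs, so H is indefinite -> x* is a saddle point.

saddle


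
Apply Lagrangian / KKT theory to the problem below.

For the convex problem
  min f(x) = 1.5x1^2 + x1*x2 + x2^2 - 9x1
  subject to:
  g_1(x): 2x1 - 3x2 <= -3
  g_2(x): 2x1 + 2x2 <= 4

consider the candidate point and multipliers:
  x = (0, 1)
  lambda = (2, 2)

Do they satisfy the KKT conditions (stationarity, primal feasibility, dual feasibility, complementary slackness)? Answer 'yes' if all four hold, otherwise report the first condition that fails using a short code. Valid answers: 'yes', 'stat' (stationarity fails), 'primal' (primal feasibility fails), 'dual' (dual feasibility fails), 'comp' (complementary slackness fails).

Gradient of f: grad f(x) = Q x + c = (-8, 2)
Constraint values g_i(x) = a_i^T x - b_i:
  g_1((0, 1)) = 0
  g_2((0, 1)) = -2
Stationarity residual: grad f(x) + sum_i lambda_i a_i = (0, 0)
  -> stationarity OK
Primal feasibility (all g_i <= 0): OK
Dual feasibility (all lambda_i >= 0): OK
Complementary slackness (lambda_i * g_i(x) = 0 for all i): FAILS

Verdict: the first failing condition is complementary_slackness -> comp.

comp


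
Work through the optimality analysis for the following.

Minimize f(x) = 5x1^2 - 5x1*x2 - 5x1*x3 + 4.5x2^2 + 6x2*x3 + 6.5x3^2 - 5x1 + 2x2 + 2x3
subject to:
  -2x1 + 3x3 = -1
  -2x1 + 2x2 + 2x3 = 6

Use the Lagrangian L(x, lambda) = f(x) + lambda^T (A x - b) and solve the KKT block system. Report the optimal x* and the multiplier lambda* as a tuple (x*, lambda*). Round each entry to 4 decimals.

Form the Lagrangian:
  L(x, lambda) = (1/2) x^T Q x + c^T x + lambda^T (A x - b)
Stationarity (grad_x L = 0): Q x + c + A^T lambda = 0.
Primal feasibility: A x = b.

This gives the KKT block system:
  [ Q   A^T ] [ x     ]   [-c ]
  [ A    0  ] [ lambda ] = [ b ]

Solving the linear system:
  x*      = (-0.1882, 3.2706, -0.4588)
  lambda* = (4.3412, -14.8118)
  f(x*)   = 49.8882

x* = (-0.1882, 3.2706, -0.4588), lambda* = (4.3412, -14.8118)


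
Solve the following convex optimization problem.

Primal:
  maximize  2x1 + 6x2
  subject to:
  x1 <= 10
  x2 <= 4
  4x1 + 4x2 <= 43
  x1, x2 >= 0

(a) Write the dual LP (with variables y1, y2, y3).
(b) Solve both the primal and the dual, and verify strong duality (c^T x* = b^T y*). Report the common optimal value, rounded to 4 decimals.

The standard primal-dual pair for 'max c^T x s.t. A x <= b, x >= 0' is:
  Dual:  min b^T y  s.t.  A^T y >= c,  y >= 0.

So the dual LP is:
  minimize  10y1 + 4y2 + 43y3
  subject to:
    y1 + 4y3 >= 2
    y2 + 4y3 >= 6
    y1, y2, y3 >= 0

Solving the primal: x* = (6.75, 4).
  primal value c^T x* = 37.5.
Solving the dual: y* = (0, 4, 0.5).
  dual value b^T y* = 37.5.
Strong duality: c^T x* = b^T y*. Confirmed.

37.5


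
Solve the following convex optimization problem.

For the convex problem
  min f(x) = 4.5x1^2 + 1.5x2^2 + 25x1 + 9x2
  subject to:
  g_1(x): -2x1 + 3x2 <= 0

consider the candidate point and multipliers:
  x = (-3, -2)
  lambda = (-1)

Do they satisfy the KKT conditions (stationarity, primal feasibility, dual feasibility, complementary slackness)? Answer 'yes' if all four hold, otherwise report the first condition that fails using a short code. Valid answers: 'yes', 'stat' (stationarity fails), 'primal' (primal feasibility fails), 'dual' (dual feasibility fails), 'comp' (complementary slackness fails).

Gradient of f: grad f(x) = Q x + c = (-2, 3)
Constraint values g_i(x) = a_i^T x - b_i:
  g_1((-3, -2)) = 0
Stationarity residual: grad f(x) + sum_i lambda_i a_i = (0, 0)
  -> stationarity OK
Primal feasibility (all g_i <= 0): OK
Dual feasibility (all lambda_i >= 0): FAILS
Complementary slackness (lambda_i * g_i(x) = 0 for all i): OK

Verdict: the first failing condition is dual_feasibility -> dual.

dual


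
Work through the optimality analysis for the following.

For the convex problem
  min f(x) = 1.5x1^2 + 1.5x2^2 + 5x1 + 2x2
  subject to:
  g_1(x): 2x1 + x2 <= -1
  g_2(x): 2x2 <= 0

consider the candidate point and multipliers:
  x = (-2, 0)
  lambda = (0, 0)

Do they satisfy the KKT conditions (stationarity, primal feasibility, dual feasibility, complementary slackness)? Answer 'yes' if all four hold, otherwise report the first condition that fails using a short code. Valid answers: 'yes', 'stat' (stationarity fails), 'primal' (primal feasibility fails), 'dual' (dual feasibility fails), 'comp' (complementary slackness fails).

Gradient of f: grad f(x) = Q x + c = (-1, 2)
Constraint values g_i(x) = a_i^T x - b_i:
  g_1((-2, 0)) = -3
  g_2((-2, 0)) = 0
Stationarity residual: grad f(x) + sum_i lambda_i a_i = (-1, 2)
  -> stationarity FAILS
Primal feasibility (all g_i <= 0): OK
Dual feasibility (all lambda_i >= 0): OK
Complementary slackness (lambda_i * g_i(x) = 0 for all i): OK

Verdict: the first failing condition is stationarity -> stat.

stat


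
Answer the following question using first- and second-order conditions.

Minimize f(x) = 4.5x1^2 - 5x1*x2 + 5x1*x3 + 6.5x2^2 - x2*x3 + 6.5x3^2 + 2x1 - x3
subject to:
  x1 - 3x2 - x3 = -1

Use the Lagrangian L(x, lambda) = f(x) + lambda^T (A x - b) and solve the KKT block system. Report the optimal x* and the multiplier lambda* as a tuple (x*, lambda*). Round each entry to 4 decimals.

Form the Lagrangian:
  L(x, lambda) = (1/2) x^T Q x + c^T x + lambda^T (A x - b)
Stationarity (grad_x L = 0): Q x + c + A^T lambda = 0.
Primal feasibility: A x = b.

This gives the KKT block system:
  [ Q   A^T ] [ x     ]   [-c ]
  [ A    0  ] [ lambda ] = [ b ]

Solving the linear system:
  x*      = (-0.484, 0.0585, 0.3404)
  lambda* = (0.9468)
  f(x*)   = -0.1809

x* = (-0.484, 0.0585, 0.3404), lambda* = (0.9468)


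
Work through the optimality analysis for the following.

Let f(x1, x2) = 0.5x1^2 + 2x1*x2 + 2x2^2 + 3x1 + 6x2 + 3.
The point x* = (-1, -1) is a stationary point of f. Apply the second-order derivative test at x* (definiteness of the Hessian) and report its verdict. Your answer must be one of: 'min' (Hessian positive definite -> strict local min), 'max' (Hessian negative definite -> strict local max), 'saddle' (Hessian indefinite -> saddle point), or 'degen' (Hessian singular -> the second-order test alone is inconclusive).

Compute the Hessian H = grad^2 f:
  H = [[1, 2], [2, 4]]
Verify stationarity: grad f(x*) = H x* + g = (0, 0).
Eigenvalues of H: 0, 5.
H has a zero eigenvalue (singular; positive semidefinite but not definite), so H is neither positive definite, negative definite, nor indefinite. The second-order test alone is inconclusive -> degen.
(Indeed, f is constant along the null direction of H through x*, so x* is not a strict local extremum.)

degen


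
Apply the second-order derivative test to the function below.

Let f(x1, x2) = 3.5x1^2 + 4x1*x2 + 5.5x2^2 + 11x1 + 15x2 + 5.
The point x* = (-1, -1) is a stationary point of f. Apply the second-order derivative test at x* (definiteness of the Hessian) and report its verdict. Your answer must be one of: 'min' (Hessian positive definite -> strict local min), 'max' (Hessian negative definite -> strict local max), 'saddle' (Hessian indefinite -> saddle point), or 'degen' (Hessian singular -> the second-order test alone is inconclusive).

Compute the Hessian H = grad^2 f:
  H = [[7, 4], [4, 11]]
Verify stationarity: grad f(x*) = H x* + g = (0, 0).
Eigenvalues of H: 4.5279, 13.4721.
Both eigenvalues > 0, so H is positive definite -> x* is a strict local min.

min


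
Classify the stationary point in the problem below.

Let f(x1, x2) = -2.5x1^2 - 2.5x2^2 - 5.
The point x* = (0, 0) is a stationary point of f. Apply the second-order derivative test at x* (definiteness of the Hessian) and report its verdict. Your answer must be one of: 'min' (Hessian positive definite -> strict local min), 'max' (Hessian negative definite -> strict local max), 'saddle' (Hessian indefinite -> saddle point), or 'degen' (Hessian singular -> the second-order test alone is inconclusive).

Compute the Hessian H = grad^2 f:
  H = [[-5, 0], [0, -5]]
Verify stationarity: grad f(x*) = H x* + g = (0, 0).
Eigenvalues of H: -5, -5.
Both eigenvalues < 0, so H is negative definite -> x* is a strict local max.

max


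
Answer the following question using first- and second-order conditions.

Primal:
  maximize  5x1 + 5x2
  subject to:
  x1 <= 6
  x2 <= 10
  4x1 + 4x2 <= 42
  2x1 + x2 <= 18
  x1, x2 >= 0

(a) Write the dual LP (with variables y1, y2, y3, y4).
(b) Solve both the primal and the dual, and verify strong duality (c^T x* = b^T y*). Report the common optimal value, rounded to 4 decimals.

The standard primal-dual pair for 'max c^T x s.t. A x <= b, x >= 0' is:
  Dual:  min b^T y  s.t.  A^T y >= c,  y >= 0.

So the dual LP is:
  minimize  6y1 + 10y2 + 42y3 + 18y4
  subject to:
    y1 + 4y3 + 2y4 >= 5
    y2 + 4y3 + y4 >= 5
    y1, y2, y3, y4 >= 0

Solving the primal: x* = (6, 4.5).
  primal value c^T x* = 52.5.
Solving the dual: y* = (0, 0, 1.25, 0).
  dual value b^T y* = 52.5.
Strong duality: c^T x* = b^T y*. Confirmed.

52.5


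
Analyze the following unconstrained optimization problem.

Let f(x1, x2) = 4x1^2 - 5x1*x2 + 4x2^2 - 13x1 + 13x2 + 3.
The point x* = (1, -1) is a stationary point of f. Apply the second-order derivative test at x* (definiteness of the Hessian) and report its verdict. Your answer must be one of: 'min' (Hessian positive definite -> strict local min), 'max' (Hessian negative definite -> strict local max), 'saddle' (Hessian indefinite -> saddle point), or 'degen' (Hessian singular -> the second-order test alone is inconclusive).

Compute the Hessian H = grad^2 f:
  H = [[8, -5], [-5, 8]]
Verify stationarity: grad f(x*) = H x* + g = (0, 0).
Eigenvalues of H: 3, 13.
Both eigenvalues > 0, so H is positive definite -> x* is a strict local min.

min


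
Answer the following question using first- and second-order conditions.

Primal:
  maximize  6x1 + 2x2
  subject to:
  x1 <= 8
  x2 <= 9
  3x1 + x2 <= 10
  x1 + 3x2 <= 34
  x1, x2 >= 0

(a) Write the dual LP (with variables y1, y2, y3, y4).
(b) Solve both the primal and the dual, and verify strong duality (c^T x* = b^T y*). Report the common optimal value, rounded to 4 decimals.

The standard primal-dual pair for 'max c^T x s.t. A x <= b, x >= 0' is:
  Dual:  min b^T y  s.t.  A^T y >= c,  y >= 0.

So the dual LP is:
  minimize  8y1 + 9y2 + 10y3 + 34y4
  subject to:
    y1 + 3y3 + y4 >= 6
    y2 + y3 + 3y4 >= 2
    y1, y2, y3, y4 >= 0

Solving the primal: x* = (3.3333, 0).
  primal value c^T x* = 20.
Solving the dual: y* = (0, 0, 2, 0).
  dual value b^T y* = 20.
Strong duality: c^T x* = b^T y*. Confirmed.

20


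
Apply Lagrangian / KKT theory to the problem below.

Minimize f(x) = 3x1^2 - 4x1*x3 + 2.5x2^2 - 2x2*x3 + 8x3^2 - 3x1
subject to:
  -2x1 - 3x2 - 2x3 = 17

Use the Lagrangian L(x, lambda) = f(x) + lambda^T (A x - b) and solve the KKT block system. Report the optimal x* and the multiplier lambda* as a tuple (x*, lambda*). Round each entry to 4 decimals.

Form the Lagrangian:
  L(x, lambda) = (1/2) x^T Q x + c^T x + lambda^T (A x - b)
Stationarity (grad_x L = 0): Q x + c + A^T lambda = 0.
Primal feasibility: A x = b.

This gives the KKT block system:
  [ Q   A^T ] [ x     ]   [-c ]
  [ A    0  ] [ lambda ] = [ b ]

Solving the linear system:
  x*      = (-2.013, -3.3316, -1.4896)
  lambda* = (-4.5596)
  f(x*)   = 41.7759

x* = (-2.013, -3.3316, -1.4896), lambda* = (-4.5596)


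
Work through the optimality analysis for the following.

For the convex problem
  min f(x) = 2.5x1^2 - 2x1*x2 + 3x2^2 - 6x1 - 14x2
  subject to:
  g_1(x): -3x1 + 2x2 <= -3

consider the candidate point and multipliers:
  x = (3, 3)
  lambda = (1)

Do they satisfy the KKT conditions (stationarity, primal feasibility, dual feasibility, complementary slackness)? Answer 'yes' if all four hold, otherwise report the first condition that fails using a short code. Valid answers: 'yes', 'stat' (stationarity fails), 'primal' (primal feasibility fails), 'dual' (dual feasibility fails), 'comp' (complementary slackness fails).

Gradient of f: grad f(x) = Q x + c = (3, -2)
Constraint values g_i(x) = a_i^T x - b_i:
  g_1((3, 3)) = 0
Stationarity residual: grad f(x) + sum_i lambda_i a_i = (0, 0)
  -> stationarity OK
Primal feasibility (all g_i <= 0): OK
Dual feasibility (all lambda_i >= 0): OK
Complementary slackness (lambda_i * g_i(x) = 0 for all i): OK

Verdict: yes, KKT holds.

yes


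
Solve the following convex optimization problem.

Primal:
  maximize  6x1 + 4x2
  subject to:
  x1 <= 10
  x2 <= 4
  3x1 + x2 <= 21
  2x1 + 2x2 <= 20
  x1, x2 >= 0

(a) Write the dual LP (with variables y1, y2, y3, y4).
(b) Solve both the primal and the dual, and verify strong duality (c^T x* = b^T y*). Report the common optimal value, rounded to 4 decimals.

The standard primal-dual pair for 'max c^T x s.t. A x <= b, x >= 0' is:
  Dual:  min b^T y  s.t.  A^T y >= c,  y >= 0.

So the dual LP is:
  minimize  10y1 + 4y2 + 21y3 + 20y4
  subject to:
    y1 + 3y3 + 2y4 >= 6
    y2 + y3 + 2y4 >= 4
    y1, y2, y3, y4 >= 0

Solving the primal: x* = (5.6667, 4).
  primal value c^T x* = 50.
Solving the dual: y* = (0, 2, 2, 0).
  dual value b^T y* = 50.
Strong duality: c^T x* = b^T y*. Confirmed.

50


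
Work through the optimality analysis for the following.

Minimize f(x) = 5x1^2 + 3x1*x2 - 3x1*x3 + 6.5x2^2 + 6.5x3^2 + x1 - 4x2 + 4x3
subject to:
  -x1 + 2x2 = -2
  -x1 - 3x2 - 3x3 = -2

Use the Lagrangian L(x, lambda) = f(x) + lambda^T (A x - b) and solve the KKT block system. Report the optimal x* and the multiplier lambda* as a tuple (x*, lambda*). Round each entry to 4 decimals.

Form the Lagrangian:
  L(x, lambda) = (1/2) x^T Q x + c^T x + lambda^T (A x - b)
Stationarity (grad_x L = 0): Q x + c + A^T lambda = 0.
Primal feasibility: A x = b.

This gives the KKT block system:
  [ Q   A^T ] [ x     ]   [-c ]
  [ A    0  ] [ lambda ] = [ b ]

Solving the linear system:
  x*      = (1.2183, -0.3908, 0.6514)
  lambda* = (7.1193, 2.9376)
  f(x*)   = 12.7505

x* = (1.2183, -0.3908, 0.6514), lambda* = (7.1193, 2.9376)


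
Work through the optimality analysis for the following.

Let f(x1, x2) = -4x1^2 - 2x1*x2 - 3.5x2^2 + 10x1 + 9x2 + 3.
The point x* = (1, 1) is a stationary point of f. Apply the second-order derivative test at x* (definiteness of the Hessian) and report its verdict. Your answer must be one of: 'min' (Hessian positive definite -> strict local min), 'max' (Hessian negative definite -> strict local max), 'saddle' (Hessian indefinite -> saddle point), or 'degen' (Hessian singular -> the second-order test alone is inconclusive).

Compute the Hessian H = grad^2 f:
  H = [[-8, -2], [-2, -7]]
Verify stationarity: grad f(x*) = H x* + g = (0, 0).
Eigenvalues of H: -9.5616, -5.4384.
Both eigenvalues < 0, so H is negative definite -> x* is a strict local max.

max


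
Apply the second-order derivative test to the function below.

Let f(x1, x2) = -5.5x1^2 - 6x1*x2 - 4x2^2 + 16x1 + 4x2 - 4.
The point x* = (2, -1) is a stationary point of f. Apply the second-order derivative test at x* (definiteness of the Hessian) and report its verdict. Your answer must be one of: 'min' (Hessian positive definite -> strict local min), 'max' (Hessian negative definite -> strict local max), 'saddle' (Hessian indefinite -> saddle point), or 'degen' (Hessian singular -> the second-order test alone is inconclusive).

Compute the Hessian H = grad^2 f:
  H = [[-11, -6], [-6, -8]]
Verify stationarity: grad f(x*) = H x* + g = (0, 0).
Eigenvalues of H: -15.6847, -3.3153.
Both eigenvalues < 0, so H is negative definite -> x* is a strict local max.

max


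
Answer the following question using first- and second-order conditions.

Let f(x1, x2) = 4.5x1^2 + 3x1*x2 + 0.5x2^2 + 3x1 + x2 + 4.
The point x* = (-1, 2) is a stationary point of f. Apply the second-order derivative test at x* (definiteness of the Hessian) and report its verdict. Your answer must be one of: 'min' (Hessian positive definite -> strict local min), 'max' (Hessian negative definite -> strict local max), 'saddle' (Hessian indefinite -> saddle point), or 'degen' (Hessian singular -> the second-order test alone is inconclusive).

Compute the Hessian H = grad^2 f:
  H = [[9, 3], [3, 1]]
Verify stationarity: grad f(x*) = H x* + g = (0, 0).
Eigenvalues of H: 0, 10.
H has a zero eigenvalue (singular; positive semidefinite but not definite), so H is neither positive definite, negative definite, nor indefinite. The second-order test alone is inconclusive -> degen.
(Indeed, f is constant along the null direction of H through x*, so x* is not a strict local extremum.)

degen


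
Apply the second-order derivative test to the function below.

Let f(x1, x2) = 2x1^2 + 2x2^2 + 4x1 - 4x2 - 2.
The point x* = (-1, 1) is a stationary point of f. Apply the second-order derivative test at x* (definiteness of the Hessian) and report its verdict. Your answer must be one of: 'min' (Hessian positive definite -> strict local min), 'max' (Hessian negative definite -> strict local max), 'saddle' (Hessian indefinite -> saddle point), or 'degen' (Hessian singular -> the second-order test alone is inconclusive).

Compute the Hessian H = grad^2 f:
  H = [[4, 0], [0, 4]]
Verify stationarity: grad f(x*) = H x* + g = (0, 0).
Eigenvalues of H: 4, 4.
Both eigenvalues > 0, so H is positive definite -> x* is a strict local min.

min


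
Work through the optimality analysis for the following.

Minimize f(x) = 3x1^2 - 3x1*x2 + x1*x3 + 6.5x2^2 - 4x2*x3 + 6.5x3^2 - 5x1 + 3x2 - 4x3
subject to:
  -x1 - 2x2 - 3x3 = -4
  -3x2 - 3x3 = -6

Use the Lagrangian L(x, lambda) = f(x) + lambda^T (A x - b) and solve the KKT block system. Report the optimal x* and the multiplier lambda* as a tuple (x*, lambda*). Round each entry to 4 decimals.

Form the Lagrangian:
  L(x, lambda) = (1/2) x^T Q x + c^T x + lambda^T (A x - b)
Stationarity (grad_x L = 0): Q x + c + A^T lambda = 0.
Primal feasibility: A x = b.

This gives the KKT block system:
  [ Q   A^T ] [ x     ]   [-c ]
  [ A    0  ] [ lambda ] = [ b ]

Solving the linear system:
  x*      = (-0.9375, 1.0625, 0.9375)
  lambda* = (-12.875, 13.875)
  f(x*)   = 17.9375

x* = (-0.9375, 1.0625, 0.9375), lambda* = (-12.875, 13.875)


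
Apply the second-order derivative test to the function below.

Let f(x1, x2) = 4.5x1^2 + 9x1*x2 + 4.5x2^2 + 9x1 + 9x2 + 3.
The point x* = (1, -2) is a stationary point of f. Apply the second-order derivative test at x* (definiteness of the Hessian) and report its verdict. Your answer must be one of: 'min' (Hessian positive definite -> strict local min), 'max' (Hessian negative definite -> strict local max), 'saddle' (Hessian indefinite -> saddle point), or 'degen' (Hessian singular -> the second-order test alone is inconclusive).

Compute the Hessian H = grad^2 f:
  H = [[9, 9], [9, 9]]
Verify stationarity: grad f(x*) = H x* + g = (0, 0).
Eigenvalues of H: 0, 18.
H has a zero eigenvalue (singular; positive semidefinite but not definite), so H is neither positive definite, negative definite, nor indefinite. The second-order test alone is inconclusive -> degen.
(Indeed, f is constant along the null direction of H through x*, so x* is not a strict local extremum.)

degen


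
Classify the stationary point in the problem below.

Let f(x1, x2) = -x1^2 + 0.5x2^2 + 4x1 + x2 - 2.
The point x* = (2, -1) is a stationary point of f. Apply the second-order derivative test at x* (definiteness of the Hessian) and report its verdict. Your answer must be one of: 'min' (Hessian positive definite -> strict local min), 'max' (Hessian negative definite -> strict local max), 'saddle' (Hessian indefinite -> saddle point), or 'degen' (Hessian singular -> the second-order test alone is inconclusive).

Compute the Hessian H = grad^2 f:
  H = [[-2, 0], [0, 1]]
Verify stationarity: grad f(x*) = H x* + g = (0, 0).
Eigenvalues of H: -2, 1.
Eigenvalues have mixed signs, so H is indefinite -> x* is a saddle point.

saddle


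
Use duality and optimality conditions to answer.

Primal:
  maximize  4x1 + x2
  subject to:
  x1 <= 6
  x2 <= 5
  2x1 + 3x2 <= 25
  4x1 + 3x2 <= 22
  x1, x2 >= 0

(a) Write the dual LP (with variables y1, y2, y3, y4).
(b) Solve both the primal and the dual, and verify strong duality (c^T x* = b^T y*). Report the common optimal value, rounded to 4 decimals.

The standard primal-dual pair for 'max c^T x s.t. A x <= b, x >= 0' is:
  Dual:  min b^T y  s.t.  A^T y >= c,  y >= 0.

So the dual LP is:
  minimize  6y1 + 5y2 + 25y3 + 22y4
  subject to:
    y1 + 2y3 + 4y4 >= 4
    y2 + 3y3 + 3y4 >= 1
    y1, y2, y3, y4 >= 0

Solving the primal: x* = (5.5, 0).
  primal value c^T x* = 22.
Solving the dual: y* = (0, 0, 0, 1).
  dual value b^T y* = 22.
Strong duality: c^T x* = b^T y*. Confirmed.

22


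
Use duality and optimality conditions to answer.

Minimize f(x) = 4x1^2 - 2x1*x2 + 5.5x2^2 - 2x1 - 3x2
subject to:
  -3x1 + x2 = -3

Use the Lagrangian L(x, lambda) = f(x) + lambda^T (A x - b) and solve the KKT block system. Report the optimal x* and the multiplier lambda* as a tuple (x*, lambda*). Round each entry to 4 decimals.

Form the Lagrangian:
  L(x, lambda) = (1/2) x^T Q x + c^T x + lambda^T (A x - b)
Stationarity (grad_x L = 0): Q x + c + A^T lambda = 0.
Primal feasibility: A x = b.

This gives the KKT block system:
  [ Q   A^T ] [ x     ]   [-c ]
  [ A    0  ] [ lambda ] = [ b ]

Solving the linear system:
  x*      = (1.0947, 0.2842)
  lambda* = (2.0632)
  f(x*)   = 1.5737

x* = (1.0947, 0.2842), lambda* = (2.0632)


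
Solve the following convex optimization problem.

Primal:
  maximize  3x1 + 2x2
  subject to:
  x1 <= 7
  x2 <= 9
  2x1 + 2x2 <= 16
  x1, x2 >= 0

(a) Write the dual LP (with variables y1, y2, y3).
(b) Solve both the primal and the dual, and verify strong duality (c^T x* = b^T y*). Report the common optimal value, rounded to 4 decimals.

The standard primal-dual pair for 'max c^T x s.t. A x <= b, x >= 0' is:
  Dual:  min b^T y  s.t.  A^T y >= c,  y >= 0.

So the dual LP is:
  minimize  7y1 + 9y2 + 16y3
  subject to:
    y1 + 2y3 >= 3
    y2 + 2y3 >= 2
    y1, y2, y3 >= 0

Solving the primal: x* = (7, 1).
  primal value c^T x* = 23.
Solving the dual: y* = (1, 0, 1).
  dual value b^T y* = 23.
Strong duality: c^T x* = b^T y*. Confirmed.

23
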